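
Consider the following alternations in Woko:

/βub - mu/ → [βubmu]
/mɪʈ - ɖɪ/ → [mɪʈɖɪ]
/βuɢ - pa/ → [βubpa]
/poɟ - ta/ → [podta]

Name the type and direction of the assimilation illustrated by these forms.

regressive place assimilation

The segment that alternates is /ɢ/, which surfaces as [b] when adjacent to /p/.
/ɢ/ is uvular while /p/ is bilabial; the output [b] is bilabial, matching the trigger — so the feature that spreads is place.
Manner and voice are unchanged, so the assimilation is partial, not total.
Checking the remaining alternation: /ɟ/ → [d] before /t/ (palatal → alveolar, matching alveolar) — only place changes, and always toward the following segment.
Nothing changes in [βubmu], [mɪʈɖɪ]: there the adjacent consonants already agree in place (/b/ and /m/ are both bilabial; /ʈ/ and /ɖ/ are both retroflex), so these forms are consistent with the same rule.
The trigger is the following segment, so the direction is regressive (anticipatory).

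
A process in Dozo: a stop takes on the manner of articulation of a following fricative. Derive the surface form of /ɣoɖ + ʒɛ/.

[ɣoʐʒɛ]

/ɖ/ is a voiced retroflex stop. The following trigger /ʒ/ is a fricative, so /ɖ/ must become a fricative as well.
A voiced retroflex fricative is [ʐ], so the surface segment is [ʐ].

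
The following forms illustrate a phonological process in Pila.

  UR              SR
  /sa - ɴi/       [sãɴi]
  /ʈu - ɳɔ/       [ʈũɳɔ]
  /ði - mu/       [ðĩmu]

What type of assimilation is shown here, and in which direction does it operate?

regressive nasality assimilation (vowel nasalisation)

The vowel /a/ surfaces as nasalised [ã] next to the following nasal /ɴ/ — it has acquired the [+nasal] feature of its neighbour.
Likewise in the remaining data: /u/ → [ũ] before /ɳ/; /i/ → [ĩ] before /m/ — each time a vowel is nasalised next to a following nasal.
Because the conditioning nasal is to the right of the vowel that changes, the process is regressive (anticipatory).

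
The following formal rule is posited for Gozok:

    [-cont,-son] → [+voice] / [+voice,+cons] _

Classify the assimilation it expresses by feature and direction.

The target ([-cont,-son], stops) acquires [+voice] next to a voiced consonant ([+voice,+cons]) — it takes on the voicing of its neighbour, so the feature that spreads is voicing.
Since the environment is written before the underscore, the trigger precedes the target; the direction is progressive.

progressive voicing assimilation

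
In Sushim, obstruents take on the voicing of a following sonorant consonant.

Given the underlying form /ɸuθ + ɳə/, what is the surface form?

The rule targets /θ/ (voiceless dental fricative), which sits before the trigger /ɳ/ (voiced).
A voiced dental fricative is [ð], so the surface segment is [ð].

[ɸuðɳə]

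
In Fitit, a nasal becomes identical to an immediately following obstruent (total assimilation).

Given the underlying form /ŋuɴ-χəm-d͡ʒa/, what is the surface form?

/ɴ/ is the segment targeted by the rule; it sits immediately before /χ/, so it assimilates completely and surfaces as [χ].
The same rule applies at the second boundary: /m/ → [d͡ʒ] next to /d͡ʒ/.

[ŋuχχəd͡ʒd͡ʒa]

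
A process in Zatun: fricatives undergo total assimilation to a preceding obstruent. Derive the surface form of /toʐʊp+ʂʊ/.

[toʐʊppʊ]

/ʂ/ is the segment targeted by the rule; it sits immediately after /p/, so it assimilates completely and surfaces as [p].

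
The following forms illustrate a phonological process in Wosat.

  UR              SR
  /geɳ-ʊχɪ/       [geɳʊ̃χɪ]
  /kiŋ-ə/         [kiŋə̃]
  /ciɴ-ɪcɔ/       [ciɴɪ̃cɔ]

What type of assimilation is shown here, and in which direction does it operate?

progressive nasality assimilation (vowel nasalisation)

The vowel /ʊ/ surfaces as nasalised [ʊ̃] next to the preceding nasal /ɳ/ — it has acquired the [+nasal] feature of its neighbour.
The other forms show the same pattern: /ə/ → [ə̃] after /ŋ/; /ɪ/ → [ɪ̃] after /ɴ/ — each time a vowel is nasalised next to a preceding nasal.
Because the conditioning nasal is to the left of the vowel that changes, the process is progressive (perseverative).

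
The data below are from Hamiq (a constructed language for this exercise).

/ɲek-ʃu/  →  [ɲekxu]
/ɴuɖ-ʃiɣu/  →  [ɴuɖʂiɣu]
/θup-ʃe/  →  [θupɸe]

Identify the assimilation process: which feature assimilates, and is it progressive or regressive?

progressive place assimilation

Comparing underlying and surface forms, /ʃ/ → [x] is the alternation; the neighbouring /k/ is constant.
The change postalveolar → velar matches the place of the preceding /k/, identifying this as place assimilation.
Manner and voice are unchanged, so the assimilation is partial, not total.
The same holds elsewhere in the data: /ʃ/ → [ʂ] after /ɖ/ (postalveolar → retroflex, matching retroflex); /ʃ/ → [ɸ] after /p/ (postalveolar → bilabial, matching bilabial) — only place changes, and always toward the preceding segment.
The trigger is the preceding segment, so the direction is progressive (perseverative).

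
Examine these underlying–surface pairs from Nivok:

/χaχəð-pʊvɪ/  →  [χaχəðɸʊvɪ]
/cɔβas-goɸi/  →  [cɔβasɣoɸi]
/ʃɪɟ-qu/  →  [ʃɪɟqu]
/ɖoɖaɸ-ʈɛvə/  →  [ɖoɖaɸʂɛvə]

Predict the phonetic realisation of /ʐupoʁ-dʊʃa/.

The data show progressive manner assimilation: /p/ → [ɸ] after /ð/; /g/ → [ɣ] after /s/; /ʈ/ → [ʂ] after /ɸ/. In each pair only manner changes, matching the preceding consonant, while place and voice stay constant.
No alternation appears in [ʃɪɟqu]: there the adjacent consonants already agree in manner (/q/ and /ɟ/ are both stops), so this form is consistent with the same rule.
The rule targets /d/ (voiced alveolar stop), which sits after the trigger /ʁ/ (fricative).
Changing only its manner to fricative gives [z] — the voiced alveolar fricative.

[ʐupoʁzʊʃa]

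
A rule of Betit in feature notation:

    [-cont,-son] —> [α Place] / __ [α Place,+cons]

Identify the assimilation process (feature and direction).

The shared variable α links the value of the place features (abbreviated [Place]) on the target to the same value on the neighbouring segment, so place is the feature that assimilates.
The conditioning segment sits to the right of the focus bar, meaning the trigger follows the segment that changes — regressive assimilation.

regressive place assimilation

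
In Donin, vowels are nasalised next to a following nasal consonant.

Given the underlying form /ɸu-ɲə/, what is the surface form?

[ɸũɲə]

The vowel /u/ is adjacent to the following nasal /ɲ/, so it acquires [+nasal] and surfaces as [ũ].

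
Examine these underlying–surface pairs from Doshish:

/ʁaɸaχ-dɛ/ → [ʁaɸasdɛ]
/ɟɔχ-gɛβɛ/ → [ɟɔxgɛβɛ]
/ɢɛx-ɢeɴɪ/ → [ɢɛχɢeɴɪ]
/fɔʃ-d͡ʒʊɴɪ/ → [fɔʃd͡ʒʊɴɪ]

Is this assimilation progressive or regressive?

Comparing underlying and surface forms, /χ/ → [s] is the alternation; the neighbouring /d/ is constant.
/χ/ is uvular while /d/ is alveolar; the output [s] is alveolar, matching the trigger — so the feature that spreads is place.
The same holds elsewhere in the data: /χ/ → [x] before /g/ (uvular → velar, matching velar); /x/ → [χ] before /ɢ/ (velar → uvular, matching uvular) — only place changes, and always toward the following segment.
Nothing changes in [fɔʃd͡ʒʊɴɪ]: there the adjacent consonants already agree in place (/ʃ/ and /d͡ʒ/ are both postalveolar), so this form is consistent with the same rule.
The trigger is the following segment, so the direction is regressive (anticipatory).

regressive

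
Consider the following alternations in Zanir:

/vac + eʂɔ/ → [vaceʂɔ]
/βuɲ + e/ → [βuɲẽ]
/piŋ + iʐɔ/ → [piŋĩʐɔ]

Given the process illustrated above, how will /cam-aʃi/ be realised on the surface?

[camãʃi]

The data show progressive nasality assimilation (vowel nasalisation): /e/ → [ẽ] after /ɲ/; /i/ → [ĩ] after /ŋ/ — a vowel is nasalised by an immediately preceding nasal consonant.
No change occurs in [vaceʂɔ] because the vowel at the boundary is adjacent to an oral consonant, not a nasal (/e/ next to /c/).
/a/ sits next to the nasal /m/ and is therefore nasalised to [ã].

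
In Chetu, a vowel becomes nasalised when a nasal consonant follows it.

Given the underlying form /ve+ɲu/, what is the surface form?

The vowel /e/ is adjacent to the following nasal /ɲ/, so it acquires [+nasal] and surfaces as [ẽ].

[vẽɲu]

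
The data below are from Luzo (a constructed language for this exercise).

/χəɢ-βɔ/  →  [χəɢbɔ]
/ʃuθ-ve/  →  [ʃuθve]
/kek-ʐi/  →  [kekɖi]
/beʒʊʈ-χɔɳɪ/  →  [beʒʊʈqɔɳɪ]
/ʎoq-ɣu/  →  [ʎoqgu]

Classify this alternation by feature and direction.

Underlying /β/ is realised as [b] next to /ɢ/; /ɢ/ itself does not change.
The change fricative → stop matches the manner of the preceding /ɢ/, identifying this as manner assimilation.
Place and voice are unchanged, so the assimilation is partial, not total.
The same holds elsewhere in the data: /ʐ/ → [ɖ] after /k/ (fricative → stop, matching a stop); /χ/ → [q] after /ʈ/ (fricative → stop, matching a stop); /ɣ/ → [g] after /q/ (fricative → stop, matching a stop) — only manner changes, and always toward the preceding segment.
No alternation appears in [ʃuθve]: there the adjacent consonants already agree in manner (/v/ and /θ/ are both fricatives), so this form is consistent with the same rule.
The trigger is the preceding segment, so the direction is progressive (perseverative).

progressive manner assimilation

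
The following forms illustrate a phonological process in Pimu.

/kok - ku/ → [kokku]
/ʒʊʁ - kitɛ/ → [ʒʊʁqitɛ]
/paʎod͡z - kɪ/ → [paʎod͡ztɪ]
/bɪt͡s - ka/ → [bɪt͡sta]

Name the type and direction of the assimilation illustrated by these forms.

progressive place assimilation

Underlying /k/ is realised as [q] next to /ʁ/; /ʁ/ itself does not change.
The change velar → uvular matches the place of the preceding /ʁ/, identifying this as place assimilation.
Manner and voice are unchanged, so the assimilation is partial, not total.
Checking the remaining alternations: /k/ → [t] after /d͡z/ (velar → alveolar, matching alveolar); /k/ → [t] after /t͡s/ (velar → alveolar, matching alveolar) — only place changes, and always toward the preceding segment.
Nothing changes in [kokku]: there the adjacent consonants already agree in place (/k/ and /k/ are both velar), so this form is consistent with the same rule.
The trigger is the preceding segment, so the direction is progressive (perseverative).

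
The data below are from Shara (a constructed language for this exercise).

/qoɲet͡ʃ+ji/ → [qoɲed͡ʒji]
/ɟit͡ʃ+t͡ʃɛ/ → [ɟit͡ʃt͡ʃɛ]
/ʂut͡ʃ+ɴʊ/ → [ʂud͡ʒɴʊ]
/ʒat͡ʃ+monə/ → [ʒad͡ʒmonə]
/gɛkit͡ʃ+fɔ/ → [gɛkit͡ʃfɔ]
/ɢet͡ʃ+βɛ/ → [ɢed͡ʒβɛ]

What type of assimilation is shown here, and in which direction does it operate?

The segment that alternates is /t͡ʃ/, which surfaces as [d͡ʒ] when adjacent to /j/.
The change voiceless → voiced matches the voicing of the following /j/, identifying this as voicing assimilation.
Place and manner are unchanged, so the assimilation is partial, not total.
The other alternating forms pattern the same way: /t͡ʃ/ → [d͡ʒ] before /ɴ/ (voiceless → voiced, matching voiced); /t͡ʃ/ → [d͡ʒ] before /m/ (voiceless → voiced, matching voiced); /t͡ʃ/ → [d͡ʒ] before /β/ (voiceless → voiced, matching voiced) — only voicing changes, and always toward the following segment.
Nothing changes in [ɟit͡ʃt͡ʃɛ], [gɛkit͡ʃfɔ]: there the adjacent consonants already agree in voicing (/t͡ʃ/ and /t͡ʃ/ are both voiceless; /t͡ʃ/ and /f/ are both voiceless), so these forms are consistent with the same rule.
Since the segment that changes precedes the conditioning segment, the assimilation is regressive.

regressive voicing assimilation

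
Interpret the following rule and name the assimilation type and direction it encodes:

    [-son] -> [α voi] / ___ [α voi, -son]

regressive voicing assimilation

The rule copies [voi] from the environment onto the target, so the assimilating feature is voicing.
Since the environment is written after the underscore, the trigger follows the target; the direction is regressive.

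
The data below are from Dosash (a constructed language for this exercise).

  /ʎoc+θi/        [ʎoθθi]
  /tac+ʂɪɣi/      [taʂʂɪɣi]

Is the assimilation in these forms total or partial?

Underlying /c/ is realised as [θ] next to /θ/; /θ/ itself does not change.
The output [θ] is identical to the trigger /θ/ — every feature (place, manner, voicing) has been copied — so this is total assimilation.
The other form behaves the same way: /c/ → [ʂ] before /ʂ/ — in each case the output is a copy of the following consonant.

total assimilation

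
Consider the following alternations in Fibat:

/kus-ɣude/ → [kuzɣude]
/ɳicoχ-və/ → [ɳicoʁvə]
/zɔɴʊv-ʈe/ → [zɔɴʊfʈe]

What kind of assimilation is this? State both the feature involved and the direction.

Comparing underlying and surface forms, /s/ → [z] is the alternation; the neighbouring /ɣ/ is constant.
/s/ is voiceless while /ɣ/ is voiced; the output [z] is voiced, matching the trigger — so the feature that spreads is voicing.
Place and manner are unchanged, so the assimilation is partial, not total.
The other alternating forms pattern the same way: /χ/ → [ʁ] before /v/ (voiceless → voiced, matching voiced); /v/ → [f] before /ʈ/ (voiced → voiceless, matching voiceless) — only voicing changes, and always toward the following segment.
Since the segment that changes precedes the conditioning segment, the assimilation is regressive.

regressive voicing assimilation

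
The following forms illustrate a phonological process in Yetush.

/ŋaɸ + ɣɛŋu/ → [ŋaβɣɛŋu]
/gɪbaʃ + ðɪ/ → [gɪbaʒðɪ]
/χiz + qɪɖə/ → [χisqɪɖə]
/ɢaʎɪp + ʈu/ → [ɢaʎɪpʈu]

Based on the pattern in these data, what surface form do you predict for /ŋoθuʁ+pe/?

The data show regressive voicing assimilation: /ɸ/ → [β] before /ɣ/; /ʃ/ → [ʒ] before /ð/; /z/ → [s] before /q/. In each pair only voicing changes, matching the following consonant, while place and manner stay constant.
No alternation appears in [ɢaʎɪpʈu]: there the adjacent consonants already agree in voicing (/p/ and /ʈ/ are both voiceless), so this form is consistent with the same rule.
The rule targets /ʁ/ (voiced uvular fricative), which sits before the trigger /p/ (voiceless).
A voiceless uvular fricative is [χ], so the surface segment is [χ].

[ŋoθuχpe]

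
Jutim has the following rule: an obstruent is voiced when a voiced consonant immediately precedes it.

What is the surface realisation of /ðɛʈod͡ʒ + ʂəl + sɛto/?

[ðɛʈod͡ʒʐəlzɛto]

The rule targets /ʂ/ (voiceless retroflex fricative), which sits after the trigger /d͡ʒ/ (voiced).
Changing only its voicing to voiced gives [ʐ] — the voiced retroflex fricative.
At the second juncture, /s/ likewise becomes [z] adjacent to /l/.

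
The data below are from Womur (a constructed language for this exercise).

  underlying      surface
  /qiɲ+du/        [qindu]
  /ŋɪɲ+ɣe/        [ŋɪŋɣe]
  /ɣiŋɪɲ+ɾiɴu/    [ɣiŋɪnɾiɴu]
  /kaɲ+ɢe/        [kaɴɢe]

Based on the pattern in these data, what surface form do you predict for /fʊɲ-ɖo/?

[fʊɳɖo]

The data show regressive place assimilation: /ɲ/ → [n] before /d/; /ɲ/ → [ŋ] before /ɣ/; /ɲ/ → [n] before /ɾ/; /ɲ/ → [ɴ] before /ɢ/. In each pair only place changes, matching the following consonant, while manner and voice stay constant.
/ɲ/ is a voiced palatal nasal. The following trigger /ɖ/ is retroflex, so /ɲ/ must become retroflex as well.
The voiced retroflex nasal is [ɳ], so /ɲ/ → [ɳ].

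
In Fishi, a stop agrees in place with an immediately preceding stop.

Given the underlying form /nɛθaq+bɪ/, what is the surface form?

[nɛθaqɢɪ]

/b/ is a voiced bilabial stop. The preceding trigger /q/ is uvular, so /b/ must become uvular as well.
Changing only its place to uvular gives [ɢ] — the voiced uvular stop.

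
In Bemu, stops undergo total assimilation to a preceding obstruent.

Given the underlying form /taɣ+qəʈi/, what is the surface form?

/q/ is the segment targeted by the rule; it sits immediately after /ɣ/, so it assimilates completely and surfaces as [ɣ].

[taɣɣəʈi]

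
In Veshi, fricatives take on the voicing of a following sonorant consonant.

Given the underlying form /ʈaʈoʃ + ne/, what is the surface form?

[ʈaʈoʒne]

/ʃ/ is a voiceless postalveolar fricative. The following trigger /n/ is voiced, so /ʃ/ must become voiced as well.
Changing only its voicing to voiced gives [ʒ] — the voiced postalveolar fricative.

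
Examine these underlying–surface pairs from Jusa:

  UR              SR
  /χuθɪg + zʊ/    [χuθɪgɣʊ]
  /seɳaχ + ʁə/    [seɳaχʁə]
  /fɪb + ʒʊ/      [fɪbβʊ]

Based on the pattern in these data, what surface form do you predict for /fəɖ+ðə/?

The data show progressive place assimilation: /z/ → [ɣ] after /g/; /ʒ/ → [β] after /b/. In each pair only place changes, matching the preceding consonant, while manner and voice stay constant.
No alternation appears in [seɳaχʁə]: there the adjacent consonants already agree in place (/ʁ/ and /χ/ are both uvular), so this form is consistent with the same rule.
The rule targets /ð/ (voiced dental fricative), which sits after the trigger /ɖ/ (retroflex).
A voiced retroflex fricative is [ʐ], so the surface segment is [ʐ].

[fəɖʐə]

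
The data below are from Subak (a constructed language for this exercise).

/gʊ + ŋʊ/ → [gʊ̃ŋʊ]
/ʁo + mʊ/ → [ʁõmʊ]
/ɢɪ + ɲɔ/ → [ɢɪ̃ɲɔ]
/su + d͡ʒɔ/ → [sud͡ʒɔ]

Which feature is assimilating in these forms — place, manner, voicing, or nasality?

The vowel /ʊ/ surfaces as nasalised [ʊ̃] next to the following nasal /ŋ/ — it has acquired the [+nasal] feature of its neighbour.
Likewise in the remaining data: /o/ → [õ] before /m/; /ɪ/ → [ɪ̃] before /ɲ/ — each time a vowel is nasalised next to a following nasal.
No change occurs in [sud͡ʒɔ] because the vowel at the boundary is adjacent to an oral consonant, not a nasal (/u/ next to /d͡ʒ/).

nasality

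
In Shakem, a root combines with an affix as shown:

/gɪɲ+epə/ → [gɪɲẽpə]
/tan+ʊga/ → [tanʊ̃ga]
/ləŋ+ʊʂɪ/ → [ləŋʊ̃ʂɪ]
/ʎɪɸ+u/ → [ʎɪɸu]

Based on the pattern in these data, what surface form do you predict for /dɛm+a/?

The data show progressive nasality assimilation (vowel nasalisation): /e/ → [ẽ] after /ɲ/; /ʊ/ → [ʊ̃] after /n/; /ʊ/ → [ʊ̃] after /ŋ/ — a vowel is nasalised by an immediately preceding nasal consonant.
No change occurs in [ʎɪɸu] because the vowel at the boundary is adjacent to an oral consonant, not a nasal (/u/ next to /ɸ/).
The vowel /a/ is adjacent to the preceding nasal /m/, so it acquires [+nasal] and surfaces as [ã].

[dɛmã]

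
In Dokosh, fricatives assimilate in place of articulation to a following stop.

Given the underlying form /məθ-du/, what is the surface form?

[məsdu]

The rule targets /θ/ (voiceless dental fricative), which sits before the trigger /d/ (alveolar).
The voiceless alveolar fricative is [s], so /θ/ → [s].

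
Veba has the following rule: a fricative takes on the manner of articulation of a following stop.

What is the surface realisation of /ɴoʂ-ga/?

[ɴoʈga]

/ʂ/ is a voiceless retroflex fricative. The following trigger /g/ is a stop, so /ʂ/ must become a stop as well.
The voiceless retroflex stop is [ʈ], so /ʂ/ → [ʈ].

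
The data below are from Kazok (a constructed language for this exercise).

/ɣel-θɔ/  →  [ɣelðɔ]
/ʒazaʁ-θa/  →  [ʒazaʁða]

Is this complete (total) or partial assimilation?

The segment that alternates is /θ/, which surfaces as [ð] when adjacent to /l/.
/θ/ is voiceless while /l/ is voiced; the output [ð] is voiced, matching the trigger — so the feature that spreads is voicing.
Place and manner are unchanged, so the assimilation is partial, not total.
The same holds elsewhere in the data: /θ/ → [ð] after /ʁ/ (voiceless → voiced, matching voiced) — only voicing changes, and always toward the preceding segment.

partial assimilation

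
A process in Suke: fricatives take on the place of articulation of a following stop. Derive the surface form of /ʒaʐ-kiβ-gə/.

The rule targets /ʐ/ (voiced retroflex fricative), which sits before the trigger /k/ (velar).
The voiced velar fricative is [ɣ], so /ʐ/ → [ɣ].
The same rule applies at the second boundary: /β/ → [ɣ] next to /g/.

[ʒaɣkiɣgə]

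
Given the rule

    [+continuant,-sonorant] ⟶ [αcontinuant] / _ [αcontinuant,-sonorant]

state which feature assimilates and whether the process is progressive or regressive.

The shared variable α links the value of [continuant] on the target to that of the neighbouring obstruent. [continuant] distinguishes stops from fricatives — a manner-of-articulation feature — so this is manner assimilation.
Since the environment is written after the underscore, the trigger follows the target; the direction is regressive.

regressive manner assimilation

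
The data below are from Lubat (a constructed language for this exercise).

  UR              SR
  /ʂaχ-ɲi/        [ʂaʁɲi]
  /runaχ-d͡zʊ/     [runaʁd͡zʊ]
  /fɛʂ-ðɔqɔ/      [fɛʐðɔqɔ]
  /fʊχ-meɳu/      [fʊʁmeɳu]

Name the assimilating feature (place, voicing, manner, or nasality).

Underlying /χ/ is realised as [ʁ] next to /ɲ/; /ɲ/ itself does not change.
/χ/ is voiceless while /ɲ/ is voiced; the output [ʁ] is voiced, matching the trigger — so the feature that spreads is voicing.
The same holds elsewhere in the data: /χ/ → [ʁ] before /d͡z/ (voiceless → voiced, matching voiced); /ʂ/ → [ʐ] before /ð/ (voiceless → voiced, matching voiced); /χ/ → [ʁ] before /m/ (voiceless → voiced, matching voiced) — only voicing changes, and always toward the following segment.

voicing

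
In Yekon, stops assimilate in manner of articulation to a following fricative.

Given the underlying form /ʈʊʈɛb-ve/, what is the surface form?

The rule targets /b/ (voiced bilabial stop), which sits before the trigger /v/ (fricative).
Changing only its manner to fricative gives [β] — the voiced bilabial fricative.

[ʈʊʈɛβve]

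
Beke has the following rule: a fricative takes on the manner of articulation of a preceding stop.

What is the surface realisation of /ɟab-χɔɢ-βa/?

[ɟabqɔɢba]

/χ/ is a voiceless uvular fricative. The preceding trigger /b/ is a stop, so /χ/ must become a stop as well.
The voiceless uvular stop is [q], so /χ/ → [q].
At the second juncture, /β/ likewise becomes [b] adjacent to /ɢ/.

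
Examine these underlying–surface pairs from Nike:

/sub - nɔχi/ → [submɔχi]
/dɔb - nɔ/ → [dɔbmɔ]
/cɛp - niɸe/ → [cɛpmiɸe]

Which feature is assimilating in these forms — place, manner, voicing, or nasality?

Comparing underlying and surface forms, /n/ → [m] is the alternation; the neighbouring /b/ is constant.
The change alveolar → bilabial matches the place of the preceding /b/, identifying this as place assimilation.
Checking the remaining alternation: /n/ → [m] after /p/ (alveolar → bilabial, matching bilabial) — only place changes, and always toward the preceding segment.

place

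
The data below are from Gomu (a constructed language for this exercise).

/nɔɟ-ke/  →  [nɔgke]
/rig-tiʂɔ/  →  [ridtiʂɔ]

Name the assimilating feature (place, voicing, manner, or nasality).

The segment that alternates is /ɟ/, which surfaces as [g] when adjacent to /k/.
The change palatal → velar matches the place of the following /k/, identifying this as place assimilation.
The same holds elsewhere in the data: /g/ → [d] before /t/ (velar → alveolar, matching alveolar) — only place changes, and always toward the following segment.

place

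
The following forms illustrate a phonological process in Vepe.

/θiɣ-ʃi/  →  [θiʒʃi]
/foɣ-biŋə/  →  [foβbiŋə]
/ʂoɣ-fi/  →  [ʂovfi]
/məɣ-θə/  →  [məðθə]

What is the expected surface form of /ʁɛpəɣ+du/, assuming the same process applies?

The data show regressive place assimilation: /ɣ/ → [ʒ] before /ʃ/; /ɣ/ → [β] before /b/; /ɣ/ → [v] before /f/; /ɣ/ → [ð] before /θ/. In each pair only place changes, matching the following consonant, while manner and voice stay constant.
/ɣ/ is a voiced velar fricative. The following trigger /d/ is alveolar, so /ɣ/ must become alveolar as well.
Changing only its place to alveolar gives [z] — the voiced alveolar fricative.

[ʁɛpəzdu]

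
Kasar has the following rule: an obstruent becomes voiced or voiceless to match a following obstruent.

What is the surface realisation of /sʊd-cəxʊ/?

The rule targets /d/ (voiced alveolar stop), which sits before the trigger /c/ (voiceless).
Changing only its voicing to voiceless gives [t] — the voiceless alveolar stop.

[sʊtcəxʊ]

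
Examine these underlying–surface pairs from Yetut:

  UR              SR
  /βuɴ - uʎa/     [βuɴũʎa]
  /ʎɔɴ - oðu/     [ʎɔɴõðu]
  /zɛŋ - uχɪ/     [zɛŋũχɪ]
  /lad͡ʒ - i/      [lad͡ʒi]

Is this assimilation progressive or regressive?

The vowel /u/ surfaces as nasalised [ũ] next to the preceding nasal /ɴ/ — it has acquired the [+nasal] feature of its neighbour.
The other forms show the same pattern: /o/ → [õ] after /ɴ/; /u/ → [ũ] after /ŋ/ — each time a vowel is nasalised next to a preceding nasal.
No change occurs in [lad͡ʒi] because the vowel at the boundary is adjacent to an oral consonant, not a nasal (/i/ next to /d͡ʒ/).
Because the conditioning nasal is to the left of the vowel that changes, the process is progressive (perseverative).

progressive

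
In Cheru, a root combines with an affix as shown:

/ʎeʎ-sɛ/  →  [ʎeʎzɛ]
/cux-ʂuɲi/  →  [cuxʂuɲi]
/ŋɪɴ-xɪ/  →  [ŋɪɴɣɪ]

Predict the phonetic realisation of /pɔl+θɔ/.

The data show progressive voicing assimilation: /s/ → [z] after /ʎ/; /x/ → [ɣ] after /ɴ/. In each pair only voicing changes, matching the preceding consonant, while place and manner stay constant.
No alternation appears in [cuxʂuɲi]: there the adjacent consonants already agree in voicing (/ʂ/ and /x/ are both voiceless), so this form is consistent with the same rule.
/θ/ is a voiceless dental fricative. The preceding trigger /l/ is voiced, so /θ/ must become voiced as well.
Changing only its voicing to voiced gives [ð] — the voiced dental fricative.

[pɔlðɔ]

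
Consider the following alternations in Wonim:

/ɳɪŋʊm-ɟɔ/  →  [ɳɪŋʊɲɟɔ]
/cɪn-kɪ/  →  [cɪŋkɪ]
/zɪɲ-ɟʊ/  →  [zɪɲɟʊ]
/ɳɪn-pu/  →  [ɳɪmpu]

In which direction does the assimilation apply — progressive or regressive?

Comparing underlying and surface forms, /m/ → [ɲ] is the alternation; the neighbouring /ɟ/ is constant.
/m/ is bilabial while /ɟ/ is palatal; the output [ɲ] is palatal, matching the trigger — so the feature that spreads is place.
The other alternating forms pattern the same way: /n/ → [ŋ] before /k/ (alveolar → velar, matching velar); /n/ → [m] before /p/ (alveolar → bilabial, matching bilabial) — only place changes, and always toward the following segment.
No alternation appears in [zɪɲɟʊ]: there the adjacent consonants already agree in place (/ɲ/ and /ɟ/ are both palatal), so this form is consistent with the same rule.
The trigger is the following segment, so the direction is regressive (anticipatory).

regressive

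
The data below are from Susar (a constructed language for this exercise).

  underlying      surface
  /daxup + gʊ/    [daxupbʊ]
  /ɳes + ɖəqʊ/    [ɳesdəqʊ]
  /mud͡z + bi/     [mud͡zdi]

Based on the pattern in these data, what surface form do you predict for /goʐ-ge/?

The data show progressive place assimilation: /g/ → [b] after /p/; /ɖ/ → [d] after /s/; /b/ → [d] after /d͡z/. In each pair only place changes, matching the preceding consonant, while manner and voice stay constant.
The rule targets /g/ (voiced velar stop), which sits after the trigger /ʐ/ (retroflex).
The voiced retroflex stop is [ɖ], so /g/ → [ɖ].

[goʐɖe]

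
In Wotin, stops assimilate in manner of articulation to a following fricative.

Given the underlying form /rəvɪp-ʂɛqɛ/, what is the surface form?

[rəvɪɸʂɛqɛ]

/p/ is a voiceless bilabial stop. The following trigger /ʂ/ is a fricative, so /p/ must become a fricative as well.
Changing only its manner to fricative gives [ɸ] — the voiceless bilabial fricative.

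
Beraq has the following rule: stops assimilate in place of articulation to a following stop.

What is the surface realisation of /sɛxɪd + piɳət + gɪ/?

/d/ is a voiced alveolar stop. The following trigger /p/ is bilabial, so /d/ must become bilabial as well.
The voiced bilabial stop is [b], so /d/ → [b].
At the second juncture, /t/ likewise becomes [k] adjacent to /g/.

[sɛxɪbpiɳəkgɪ]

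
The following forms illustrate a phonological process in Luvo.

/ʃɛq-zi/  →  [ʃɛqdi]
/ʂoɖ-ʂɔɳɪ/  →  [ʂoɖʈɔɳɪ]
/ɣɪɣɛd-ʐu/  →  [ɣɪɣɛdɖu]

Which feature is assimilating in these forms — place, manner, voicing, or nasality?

Comparing underlying and surface forms, /z/ → [d] is the alternation; the neighbouring /q/ is constant.
/z/ is a fricative while /q/ is a stop; the output [d] is a stop, matching the trigger — so the feature that spreads is manner.
Checking the remaining alternations: /ʂ/ → [ʈ] after /ɖ/ (fricative → stop, matching a stop); /ʐ/ → [ɖ] after /d/ (fricative → stop, matching a stop) — only manner changes, and always toward the preceding segment.

manner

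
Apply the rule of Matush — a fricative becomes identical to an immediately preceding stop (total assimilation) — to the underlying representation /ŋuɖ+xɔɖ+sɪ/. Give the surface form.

[ŋuɖɖɔɖɖɪ]

/x/ is the segment targeted by the rule; it sits immediately after /ɖ/, so it assimilates completely and surfaces as [ɖ].
The same rule applies at the second boundary: /s/ → [ɖ] next to /ɖ/.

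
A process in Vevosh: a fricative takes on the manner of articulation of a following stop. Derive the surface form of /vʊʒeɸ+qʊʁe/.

The rule targets /ɸ/ (voiceless bilabial fricative), which sits before the trigger /q/ (stop).
The voiceless bilabial stop is [p], so /ɸ/ → [p].

[vʊʒepqʊʁe]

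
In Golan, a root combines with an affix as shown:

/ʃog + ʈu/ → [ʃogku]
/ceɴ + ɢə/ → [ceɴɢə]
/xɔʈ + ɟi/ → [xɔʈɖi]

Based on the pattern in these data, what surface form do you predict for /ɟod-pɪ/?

The data show progressive place assimilation: /ʈ/ → [k] after /g/; /ɟ/ → [ɖ] after /ʈ/. In each pair only place changes, matching the preceding consonant, while manner and voice stay constant.
Nothing changes in [ceɴɢə]: there the adjacent consonants already agree in place (/ɢ/ and /ɴ/ are both uvular), so this form is consistent with the same rule.
/p/ is a voiceless bilabial stop. The preceding trigger /d/ is alveolar, so /p/ must become alveolar as well.
A voiceless alveolar stop is [t], so the surface segment is [t].

[ɟodtɪ]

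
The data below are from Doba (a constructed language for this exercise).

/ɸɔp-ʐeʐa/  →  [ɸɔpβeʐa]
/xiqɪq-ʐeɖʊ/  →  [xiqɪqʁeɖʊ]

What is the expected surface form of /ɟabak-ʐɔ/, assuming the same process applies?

The data show progressive place assimilation: /ʐ/ → [β] after /p/; /ʐ/ → [ʁ] after /q/. In each pair only place changes, matching the preceding consonant, while manner and voice stay constant.
/ʐ/ is a voiced retroflex fricative. The preceding trigger /k/ is velar, so /ʐ/ must become velar as well.
The voiced velar fricative is [ɣ], so /ʐ/ → [ɣ].

[ɟabakɣɔ]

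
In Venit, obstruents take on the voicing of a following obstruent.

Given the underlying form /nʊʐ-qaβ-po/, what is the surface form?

[nʊʂqaɸpo]

The rule targets /ʐ/ (voiced retroflex fricative), which sits before the trigger /q/ (voiceless).
The voiceless retroflex fricative is [ʂ], so /ʐ/ → [ʂ].
The same rule applies at the second boundary: /β/ → [ɸ] next to /p/.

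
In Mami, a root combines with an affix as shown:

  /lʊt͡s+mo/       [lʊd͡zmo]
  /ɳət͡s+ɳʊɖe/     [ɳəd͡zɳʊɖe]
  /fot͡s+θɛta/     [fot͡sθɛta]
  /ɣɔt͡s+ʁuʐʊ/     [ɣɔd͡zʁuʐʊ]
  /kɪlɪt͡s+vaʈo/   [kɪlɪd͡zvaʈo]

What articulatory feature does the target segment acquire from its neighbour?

voicing

The segment that alternates is /t͡s/, which surfaces as [d͡z] when adjacent to /m/.
/t͡s/ is voiceless while /m/ is voiced; the output [d͡z] is voiced, matching the trigger — so the feature that spreads is voicing.
Checking the remaining alternations: /t͡s/ → [d͡z] before /ɳ/ (voiceless → voiced, matching voiced); /t͡s/ → [d͡z] before /ʁ/ (voiceless → voiced, matching voiced); /t͡s/ → [d͡z] before /v/ (voiceless → voiced, matching voiced) — only voicing changes, and always toward the following segment.
Nothing changes in [fot͡sθɛta]: there the adjacent consonants already agree in voicing (/t͡s/ and /θ/ are both voiceless), so this form is consistent with the same rule.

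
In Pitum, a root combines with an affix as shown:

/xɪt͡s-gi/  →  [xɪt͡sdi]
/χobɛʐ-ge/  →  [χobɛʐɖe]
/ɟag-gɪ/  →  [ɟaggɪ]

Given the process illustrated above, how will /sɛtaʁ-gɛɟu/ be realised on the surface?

[sɛtaʁɢɛɟu]

The data show progressive place assimilation: /g/ → [d] after /t͡s/; /g/ → [ɖ] after /ʐ/. In each pair only place changes, matching the preceding consonant, while manner and voice stay constant.
No alternation appears in [ɟaggɪ]: there the adjacent consonants already agree in place (/g/ and /g/ are both velar), so this form is consistent with the same rule.
/g/ is a voiced velar stop. The preceding trigger /ʁ/ is uvular, so /g/ must become uvular as well.
Changing only its place to uvular gives [ɢ] — the voiced uvular stop.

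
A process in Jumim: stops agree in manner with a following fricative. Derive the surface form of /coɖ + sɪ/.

The rule targets /ɖ/ (voiced retroflex stop), which sits before the trigger /s/ (fricative).
Changing only its manner to fricative gives [ʐ] — the voiced retroflex fricative.

[coʐsɪ]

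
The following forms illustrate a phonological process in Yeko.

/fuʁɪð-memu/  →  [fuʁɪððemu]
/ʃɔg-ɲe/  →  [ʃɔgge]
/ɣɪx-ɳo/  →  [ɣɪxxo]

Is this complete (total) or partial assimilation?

Underlying /m/ is realised as [ð] next to /ð/; /ð/ itself does not change.
The output [ð] is identical to the trigger /ð/ — every feature (place, manner, voicing) has been copied — so this is total assimilation.
The other forms behave the same way: /ɲ/ → [g] after /g/; /ɳ/ → [x] after /x/ — in each case the output is a copy of the preceding consonant.

total assimilation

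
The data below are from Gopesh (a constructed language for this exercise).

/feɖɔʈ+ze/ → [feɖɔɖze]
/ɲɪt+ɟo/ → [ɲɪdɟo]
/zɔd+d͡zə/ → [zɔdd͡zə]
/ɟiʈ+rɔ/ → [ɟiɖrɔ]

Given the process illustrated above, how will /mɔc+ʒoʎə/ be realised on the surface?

The data show regressive voicing assimilation: /ʈ/ → [ɖ] before /z/; /t/ → [d] before /ɟ/; /ʈ/ → [ɖ] before /r/. In each pair only voicing changes, matching the following consonant, while place and manner stay constant.
No alternation appears in [zɔdd͡zə]: there the adjacent consonants already agree in voicing (/d/ and /d͡z/ are both voiced), so this form is consistent with the same rule.
The rule targets /c/ (voiceless palatal stop), which sits before the trigger /ʒ/ (voiced).
Changing only its voicing to voiced gives [ɟ] — the voiced palatal stop.

[mɔɟʒoʎə]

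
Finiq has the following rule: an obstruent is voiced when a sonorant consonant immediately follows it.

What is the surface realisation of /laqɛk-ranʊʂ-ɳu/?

[laqɛgranʊʐɳu]

/k/ is a voiceless velar stop. The following trigger /r/ is voiced, so /k/ must become voiced as well.
The voiced velar stop is [g], so /k/ → [g].
The same rule applies at the second boundary: /ʂ/ → [ʐ] next to /ɳ/.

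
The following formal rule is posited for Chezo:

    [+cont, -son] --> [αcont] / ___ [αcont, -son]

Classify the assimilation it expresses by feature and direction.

The shared variable α links the value of [cont] on the target to that of the neighbouring obstruent. [cont] distinguishes stops from fricatives — a manner-of-articulation feature — so this is manner assimilation.
Since the environment is written after the underscore, the trigger follows the target; the direction is regressive.

regressive manner assimilation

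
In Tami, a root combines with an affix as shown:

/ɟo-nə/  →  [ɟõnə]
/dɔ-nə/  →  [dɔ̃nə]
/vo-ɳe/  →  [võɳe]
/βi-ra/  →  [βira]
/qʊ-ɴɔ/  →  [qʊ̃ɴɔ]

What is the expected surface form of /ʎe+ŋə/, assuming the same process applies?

The data show regressive nasality assimilation (vowel nasalisation): /o/ → [õ] before /n/; /ɔ/ → [ɔ̃] before /n/; /o/ → [õ] before /ɳ/; /ʊ/ → [ʊ̃] before /ɴ/ — a vowel is nasalised by an immediately following nasal consonant.
No change occurs in [βira] because the vowel at the boundary is adjacent to an oral consonant, not a nasal (/i/ next to /r/).
/e/ sits next to the nasal /ŋ/ and is therefore nasalised to [ẽ].

[ʎẽŋə]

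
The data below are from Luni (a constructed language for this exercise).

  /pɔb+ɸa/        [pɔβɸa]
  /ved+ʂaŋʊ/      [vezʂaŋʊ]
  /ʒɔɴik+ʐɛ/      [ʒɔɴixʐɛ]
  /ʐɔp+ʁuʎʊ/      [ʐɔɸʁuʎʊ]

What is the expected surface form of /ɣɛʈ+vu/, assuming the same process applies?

The data show regressive manner assimilation: /b/ → [β] before /ɸ/; /d/ → [z] before /ʂ/; /k/ → [x] before /ʐ/; /p/ → [ɸ] before /ʁ/. In each pair only manner changes, matching the following consonant, while place and voice stay constant.
The rule targets /ʈ/ (voiceless retroflex stop), which sits before the trigger /v/ (fricative).
The voiceless retroflex fricative is [ʂ], so /ʈ/ → [ʂ].

[ɣɛʂvu]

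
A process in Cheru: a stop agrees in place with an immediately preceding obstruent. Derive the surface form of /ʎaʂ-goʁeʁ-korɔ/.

The rule targets /g/ (voiced velar stop), which sits after the trigger /ʂ/ (retroflex).
Changing only its place to retroflex gives [ɖ] — the voiced retroflex stop.
The same rule applies at the second boundary: /k/ → [q] next to /ʁ/.

[ʎaʂɖoʁeʁqorɔ]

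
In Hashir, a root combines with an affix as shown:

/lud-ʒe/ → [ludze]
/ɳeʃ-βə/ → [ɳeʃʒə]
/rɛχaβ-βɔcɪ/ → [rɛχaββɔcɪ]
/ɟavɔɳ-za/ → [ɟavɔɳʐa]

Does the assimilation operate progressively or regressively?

Comparing underlying and surface forms, /ʒ/ → [z] is the alternation; the neighbouring /d/ is constant.
The change postalveolar → alveolar matches the place of the preceding /d/, identifying this as place assimilation.
The other alternating forms pattern the same way: /β/ → [ʒ] after /ʃ/ (bilabial → postalveolar, matching postalveolar); /z/ → [ʐ] after /ɳ/ (alveolar → retroflex, matching retroflex) — only place changes, and always toward the preceding segment.
Nothing changes in [rɛχaββɔcɪ]: there the adjacent consonants already agree in place (/β/ and /β/ are both bilabial), so this form is consistent with the same rule.
Since the segment that changes follows the conditioning segment, the assimilation is progressive.

progressive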